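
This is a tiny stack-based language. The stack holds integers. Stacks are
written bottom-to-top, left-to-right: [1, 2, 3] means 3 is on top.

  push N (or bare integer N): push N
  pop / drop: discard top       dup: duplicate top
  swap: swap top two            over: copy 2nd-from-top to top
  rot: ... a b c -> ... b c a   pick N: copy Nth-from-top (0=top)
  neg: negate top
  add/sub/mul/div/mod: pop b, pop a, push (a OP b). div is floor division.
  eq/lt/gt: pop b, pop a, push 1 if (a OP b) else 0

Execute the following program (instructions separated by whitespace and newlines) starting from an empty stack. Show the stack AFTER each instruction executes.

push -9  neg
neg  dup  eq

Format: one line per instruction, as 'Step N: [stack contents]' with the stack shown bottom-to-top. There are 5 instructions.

Step 1: [-9]
Step 2: [9]
Step 3: [-9]
Step 4: [-9, -9]
Step 5: [1]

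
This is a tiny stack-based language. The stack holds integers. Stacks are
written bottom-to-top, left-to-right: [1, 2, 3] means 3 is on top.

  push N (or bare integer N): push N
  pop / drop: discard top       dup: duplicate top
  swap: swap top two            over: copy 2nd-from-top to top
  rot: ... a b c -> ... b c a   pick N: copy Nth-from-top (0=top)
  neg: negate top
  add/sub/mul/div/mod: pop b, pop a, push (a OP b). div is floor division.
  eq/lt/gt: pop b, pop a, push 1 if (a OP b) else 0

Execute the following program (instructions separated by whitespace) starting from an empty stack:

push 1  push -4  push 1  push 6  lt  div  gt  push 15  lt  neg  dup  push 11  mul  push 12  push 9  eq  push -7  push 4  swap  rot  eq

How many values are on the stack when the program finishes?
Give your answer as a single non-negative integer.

Answer: 4

Derivation:
After 'push 1': stack = [1] (depth 1)
After 'push -4': stack = [1, -4] (depth 2)
After 'push 1': stack = [1, -4, 1] (depth 3)
After 'push 6': stack = [1, -4, 1, 6] (depth 4)
After 'lt': stack = [1, -4, 1] (depth 3)
After 'div': stack = [1, -4] (depth 2)
After 'gt': stack = [1] (depth 1)
After 'push 15': stack = [1, 15] (depth 2)
After 'lt': stack = [1] (depth 1)
After 'neg': stack = [-1] (depth 1)
  ...
After 'push 11': stack = [-1, -1, 11] (depth 3)
After 'mul': stack = [-1, -11] (depth 2)
After 'push 12': stack = [-1, -11, 12] (depth 3)
After 'push 9': stack = [-1, -11, 12, 9] (depth 4)
After 'eq': stack = [-1, -11, 0] (depth 3)
After 'push -7': stack = [-1, -11, 0, -7] (depth 4)
After 'push 4': stack = [-1, -11, 0, -7, 4] (depth 5)
After 'swap': stack = [-1, -11, 0, 4, -7] (depth 5)
After 'rot': stack = [-1, -11, 4, -7, 0] (depth 5)
After 'eq': stack = [-1, -11, 4, 0] (depth 4)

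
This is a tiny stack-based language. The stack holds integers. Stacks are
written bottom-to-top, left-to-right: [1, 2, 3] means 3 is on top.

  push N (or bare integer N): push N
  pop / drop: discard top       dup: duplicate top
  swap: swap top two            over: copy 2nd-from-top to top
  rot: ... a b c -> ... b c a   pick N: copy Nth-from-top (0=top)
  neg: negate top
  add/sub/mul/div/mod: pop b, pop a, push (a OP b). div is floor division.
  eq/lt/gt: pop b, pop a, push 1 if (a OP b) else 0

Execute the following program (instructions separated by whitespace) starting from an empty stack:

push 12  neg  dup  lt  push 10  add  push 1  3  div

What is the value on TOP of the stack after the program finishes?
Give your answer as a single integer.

Answer: 0

Derivation:
After 'push 12': [12]
After 'neg': [-12]
After 'dup': [-12, -12]
After 'lt': [0]
After 'push 10': [0, 10]
After 'add': [10]
After 'push 1': [10, 1]
After 'push 3': [10, 1, 3]
After 'div': [10, 0]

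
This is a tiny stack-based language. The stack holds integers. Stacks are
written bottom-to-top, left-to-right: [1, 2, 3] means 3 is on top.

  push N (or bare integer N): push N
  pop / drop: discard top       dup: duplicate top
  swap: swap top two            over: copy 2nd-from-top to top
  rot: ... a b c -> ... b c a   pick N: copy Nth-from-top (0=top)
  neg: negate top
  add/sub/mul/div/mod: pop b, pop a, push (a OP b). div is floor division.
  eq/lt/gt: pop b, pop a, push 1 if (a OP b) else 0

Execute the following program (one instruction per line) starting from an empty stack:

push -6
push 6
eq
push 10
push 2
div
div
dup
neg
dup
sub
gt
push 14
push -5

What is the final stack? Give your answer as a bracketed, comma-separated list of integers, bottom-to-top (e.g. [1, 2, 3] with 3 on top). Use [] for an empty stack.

Answer: [0, 14, -5]

Derivation:
After 'push -6': [-6]
After 'push 6': [-6, 6]
After 'eq': [0]
After 'push 10': [0, 10]
After 'push 2': [0, 10, 2]
After 'div': [0, 5]
After 'div': [0]
After 'dup': [0, 0]
After 'neg': [0, 0]
After 'dup': [0, 0, 0]
After 'sub': [0, 0]
After 'gt': [0]
After 'push 14': [0, 14]
After 'push -5': [0, 14, -5]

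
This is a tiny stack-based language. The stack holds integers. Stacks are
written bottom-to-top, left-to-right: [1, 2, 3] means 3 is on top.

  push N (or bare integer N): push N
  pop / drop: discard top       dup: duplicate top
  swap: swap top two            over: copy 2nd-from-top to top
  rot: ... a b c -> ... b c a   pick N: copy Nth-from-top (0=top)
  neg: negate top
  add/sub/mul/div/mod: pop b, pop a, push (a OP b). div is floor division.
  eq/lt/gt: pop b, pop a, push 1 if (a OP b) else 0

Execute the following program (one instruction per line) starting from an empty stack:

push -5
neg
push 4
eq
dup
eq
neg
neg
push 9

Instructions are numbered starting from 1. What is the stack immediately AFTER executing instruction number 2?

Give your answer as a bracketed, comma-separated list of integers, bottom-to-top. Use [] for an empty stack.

Answer: [5]

Derivation:
Step 1 ('push -5'): [-5]
Step 2 ('neg'): [5]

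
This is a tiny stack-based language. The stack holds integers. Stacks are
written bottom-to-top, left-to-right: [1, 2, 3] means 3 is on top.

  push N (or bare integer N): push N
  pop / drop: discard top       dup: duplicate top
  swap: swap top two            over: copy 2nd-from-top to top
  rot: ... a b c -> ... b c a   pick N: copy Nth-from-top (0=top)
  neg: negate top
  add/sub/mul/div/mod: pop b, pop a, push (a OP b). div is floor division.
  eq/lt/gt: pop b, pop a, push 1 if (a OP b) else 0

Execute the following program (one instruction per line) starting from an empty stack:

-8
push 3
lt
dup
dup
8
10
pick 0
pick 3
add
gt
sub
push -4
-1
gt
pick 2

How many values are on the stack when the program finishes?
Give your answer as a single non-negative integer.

Answer: 6

Derivation:
After 'push -8': stack = [-8] (depth 1)
After 'push 3': stack = [-8, 3] (depth 2)
After 'lt': stack = [1] (depth 1)
After 'dup': stack = [1, 1] (depth 2)
After 'dup': stack = [1, 1, 1] (depth 3)
After 'push 8': stack = [1, 1, 1, 8] (depth 4)
After 'push 10': stack = [1, 1, 1, 8, 10] (depth 5)
After 'pick 0': stack = [1, 1, 1, 8, 10, 10] (depth 6)
After 'pick 3': stack = [1, 1, 1, 8, 10, 10, 1] (depth 7)
After 'add': stack = [1, 1, 1, 8, 10, 11] (depth 6)
After 'gt': stack = [1, 1, 1, 8, 0] (depth 5)
After 'sub': stack = [1, 1, 1, 8] (depth 4)
After 'push -4': stack = [1, 1, 1, 8, -4] (depth 5)
After 'push -1': stack = [1, 1, 1, 8, -4, -1] (depth 6)
After 'gt': stack = [1, 1, 1, 8, 0] (depth 5)
After 'pick 2': stack = [1, 1, 1, 8, 0, 1] (depth 6)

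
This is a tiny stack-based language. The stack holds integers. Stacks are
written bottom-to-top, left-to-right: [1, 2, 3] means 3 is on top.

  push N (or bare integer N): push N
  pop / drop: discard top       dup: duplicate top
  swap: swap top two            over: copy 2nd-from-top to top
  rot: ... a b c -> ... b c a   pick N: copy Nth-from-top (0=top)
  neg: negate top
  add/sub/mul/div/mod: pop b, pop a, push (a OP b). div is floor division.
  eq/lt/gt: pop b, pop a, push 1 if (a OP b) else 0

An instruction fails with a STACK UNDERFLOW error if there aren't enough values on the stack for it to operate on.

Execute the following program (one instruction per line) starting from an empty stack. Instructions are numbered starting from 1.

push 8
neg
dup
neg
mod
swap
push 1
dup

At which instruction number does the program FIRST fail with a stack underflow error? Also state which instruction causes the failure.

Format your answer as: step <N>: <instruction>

Step 1 ('push 8'): stack = [8], depth = 1
Step 2 ('neg'): stack = [-8], depth = 1
Step 3 ('dup'): stack = [-8, -8], depth = 2
Step 4 ('neg'): stack = [-8, 8], depth = 2
Step 5 ('mod'): stack = [0], depth = 1
Step 6 ('swap'): needs 2 value(s) but depth is 1 — STACK UNDERFLOW

Answer: step 6: swap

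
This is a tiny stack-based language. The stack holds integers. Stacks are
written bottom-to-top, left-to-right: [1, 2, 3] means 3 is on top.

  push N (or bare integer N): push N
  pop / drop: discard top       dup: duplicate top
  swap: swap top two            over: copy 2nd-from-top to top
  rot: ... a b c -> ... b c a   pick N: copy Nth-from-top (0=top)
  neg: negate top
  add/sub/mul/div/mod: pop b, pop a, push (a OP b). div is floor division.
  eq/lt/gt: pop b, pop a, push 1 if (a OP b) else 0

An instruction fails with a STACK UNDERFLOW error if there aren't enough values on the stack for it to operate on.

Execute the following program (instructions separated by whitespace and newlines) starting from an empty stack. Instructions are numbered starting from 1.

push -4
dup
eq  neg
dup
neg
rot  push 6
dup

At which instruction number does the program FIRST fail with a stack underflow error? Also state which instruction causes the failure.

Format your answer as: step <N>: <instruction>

Answer: step 7: rot

Derivation:
Step 1 ('push -4'): stack = [-4], depth = 1
Step 2 ('dup'): stack = [-4, -4], depth = 2
Step 3 ('eq'): stack = [1], depth = 1
Step 4 ('neg'): stack = [-1], depth = 1
Step 5 ('dup'): stack = [-1, -1], depth = 2
Step 6 ('neg'): stack = [-1, 1], depth = 2
Step 7 ('rot'): needs 3 value(s) but depth is 2 — STACK UNDERFLOW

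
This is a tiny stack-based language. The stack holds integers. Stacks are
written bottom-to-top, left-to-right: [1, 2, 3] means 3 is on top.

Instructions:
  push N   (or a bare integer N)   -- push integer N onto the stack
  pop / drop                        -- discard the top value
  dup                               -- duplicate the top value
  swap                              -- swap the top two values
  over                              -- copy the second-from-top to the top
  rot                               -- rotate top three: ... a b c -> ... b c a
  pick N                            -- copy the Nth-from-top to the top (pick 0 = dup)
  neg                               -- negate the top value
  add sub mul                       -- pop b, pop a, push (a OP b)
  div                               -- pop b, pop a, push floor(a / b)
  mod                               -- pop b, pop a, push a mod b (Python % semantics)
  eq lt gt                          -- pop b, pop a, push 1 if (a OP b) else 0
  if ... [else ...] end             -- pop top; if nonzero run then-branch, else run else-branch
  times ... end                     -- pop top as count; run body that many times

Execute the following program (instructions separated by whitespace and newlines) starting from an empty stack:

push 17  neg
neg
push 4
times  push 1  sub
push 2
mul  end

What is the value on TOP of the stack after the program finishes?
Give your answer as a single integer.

After 'push 17': [17]
After 'neg': [-17]
After 'neg': [17]
After 'push 4': [17, 4]
After 'times': [17]
After 'push 1': [17, 1]
After 'sub': [16]
After 'push 2': [16, 2]
After 'mul': [32]
After 'push 1': [32, 1]
  ...
After 'push 2': [31, 2]
After 'mul': [62]
After 'push 1': [62, 1]
After 'sub': [61]
After 'push 2': [61, 2]
After 'mul': [122]
After 'push 1': [122, 1]
After 'sub': [121]
After 'push 2': [121, 2]
After 'mul': [242]

Answer: 242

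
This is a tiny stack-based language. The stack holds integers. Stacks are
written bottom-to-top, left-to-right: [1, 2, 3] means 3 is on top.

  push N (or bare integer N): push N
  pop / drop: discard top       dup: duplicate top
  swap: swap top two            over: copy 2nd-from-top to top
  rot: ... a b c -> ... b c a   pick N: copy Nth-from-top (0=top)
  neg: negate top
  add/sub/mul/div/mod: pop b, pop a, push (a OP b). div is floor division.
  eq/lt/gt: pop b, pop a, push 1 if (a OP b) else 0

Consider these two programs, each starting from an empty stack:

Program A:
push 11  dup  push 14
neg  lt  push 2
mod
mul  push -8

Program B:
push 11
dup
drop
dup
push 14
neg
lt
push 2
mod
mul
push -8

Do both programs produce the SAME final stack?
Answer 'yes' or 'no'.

Program A trace:
  After 'push 11': [11]
  After 'dup': [11, 11]
  After 'push 14': [11, 11, 14]
  After 'neg': [11, 11, -14]
  After 'lt': [11, 0]
  After 'push 2': [11, 0, 2]
  After 'mod': [11, 0]
  After 'mul': [0]
  After 'push -8': [0, -8]
Program A final stack: [0, -8]

Program B trace:
  After 'push 11': [11]
  After 'dup': [11, 11]
  After 'drop': [11]
  After 'dup': [11, 11]
  After 'push 14': [11, 11, 14]
  After 'neg': [11, 11, -14]
  After 'lt': [11, 0]
  After 'push 2': [11, 0, 2]
  After 'mod': [11, 0]
  After 'mul': [0]
  After 'push -8': [0, -8]
Program B final stack: [0, -8]
Same: yes

Answer: yes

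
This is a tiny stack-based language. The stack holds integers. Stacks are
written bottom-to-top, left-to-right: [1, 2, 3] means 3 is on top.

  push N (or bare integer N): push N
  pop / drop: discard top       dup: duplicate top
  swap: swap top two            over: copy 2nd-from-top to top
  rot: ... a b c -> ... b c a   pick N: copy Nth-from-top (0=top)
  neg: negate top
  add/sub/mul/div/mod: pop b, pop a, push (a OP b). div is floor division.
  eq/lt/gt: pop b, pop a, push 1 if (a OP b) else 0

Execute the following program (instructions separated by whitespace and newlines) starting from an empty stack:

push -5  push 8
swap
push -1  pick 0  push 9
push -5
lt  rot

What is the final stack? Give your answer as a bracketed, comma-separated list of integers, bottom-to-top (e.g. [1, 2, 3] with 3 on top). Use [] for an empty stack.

After 'push -5': [-5]
After 'push 8': [-5, 8]
After 'swap': [8, -5]
After 'push -1': [8, -5, -1]
After 'pick 0': [8, -5, -1, -1]
After 'push 9': [8, -5, -1, -1, 9]
After 'push -5': [8, -5, -1, -1, 9, -5]
After 'lt': [8, -5, -1, -1, 0]
After 'rot': [8, -5, -1, 0, -1]

Answer: [8, -5, -1, 0, -1]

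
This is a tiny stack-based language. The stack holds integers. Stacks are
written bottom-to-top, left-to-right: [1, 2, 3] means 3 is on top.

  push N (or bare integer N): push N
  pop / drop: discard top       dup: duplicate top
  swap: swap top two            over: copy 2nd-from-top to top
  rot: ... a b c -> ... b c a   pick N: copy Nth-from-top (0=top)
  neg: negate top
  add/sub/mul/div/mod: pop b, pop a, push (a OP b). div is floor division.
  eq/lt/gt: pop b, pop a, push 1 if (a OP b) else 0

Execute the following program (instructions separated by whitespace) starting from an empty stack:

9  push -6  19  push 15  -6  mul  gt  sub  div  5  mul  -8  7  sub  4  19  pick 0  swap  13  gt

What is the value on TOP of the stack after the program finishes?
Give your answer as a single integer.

After 'push 9': [9]
After 'push -6': [9, -6]
After 'push 19': [9, -6, 19]
After 'push 15': [9, -6, 19, 15]
After 'push -6': [9, -6, 19, 15, -6]
After 'mul': [9, -6, 19, -90]
After 'gt': [9, -6, 1]
After 'sub': [9, -7]
After 'div': [-2]
After 'push 5': [-2, 5]
After 'mul': [-10]
After 'push -8': [-10, -8]
After 'push 7': [-10, -8, 7]
After 'sub': [-10, -15]
After 'push 4': [-10, -15, 4]
After 'push 19': [-10, -15, 4, 19]
After 'pick 0': [-10, -15, 4, 19, 19]
After 'swap': [-10, -15, 4, 19, 19]
After 'push 13': [-10, -15, 4, 19, 19, 13]
After 'gt': [-10, -15, 4, 19, 1]

Answer: 1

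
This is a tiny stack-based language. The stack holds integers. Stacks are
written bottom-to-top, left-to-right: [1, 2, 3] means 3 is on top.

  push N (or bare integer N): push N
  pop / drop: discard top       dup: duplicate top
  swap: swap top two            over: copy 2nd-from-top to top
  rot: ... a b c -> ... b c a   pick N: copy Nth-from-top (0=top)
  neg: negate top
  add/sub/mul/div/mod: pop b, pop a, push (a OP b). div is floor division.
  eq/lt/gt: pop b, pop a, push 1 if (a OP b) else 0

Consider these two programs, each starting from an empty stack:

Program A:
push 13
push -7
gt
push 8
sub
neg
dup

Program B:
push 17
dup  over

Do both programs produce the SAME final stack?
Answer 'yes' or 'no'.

Answer: no

Derivation:
Program A trace:
  After 'push 13': [13]
  After 'push -7': [13, -7]
  After 'gt': [1]
  After 'push 8': [1, 8]
  After 'sub': [-7]
  After 'neg': [7]
  After 'dup': [7, 7]
Program A final stack: [7, 7]

Program B trace:
  After 'push 17': [17]
  After 'dup': [17, 17]
  After 'over': [17, 17, 17]
Program B final stack: [17, 17, 17]
Same: no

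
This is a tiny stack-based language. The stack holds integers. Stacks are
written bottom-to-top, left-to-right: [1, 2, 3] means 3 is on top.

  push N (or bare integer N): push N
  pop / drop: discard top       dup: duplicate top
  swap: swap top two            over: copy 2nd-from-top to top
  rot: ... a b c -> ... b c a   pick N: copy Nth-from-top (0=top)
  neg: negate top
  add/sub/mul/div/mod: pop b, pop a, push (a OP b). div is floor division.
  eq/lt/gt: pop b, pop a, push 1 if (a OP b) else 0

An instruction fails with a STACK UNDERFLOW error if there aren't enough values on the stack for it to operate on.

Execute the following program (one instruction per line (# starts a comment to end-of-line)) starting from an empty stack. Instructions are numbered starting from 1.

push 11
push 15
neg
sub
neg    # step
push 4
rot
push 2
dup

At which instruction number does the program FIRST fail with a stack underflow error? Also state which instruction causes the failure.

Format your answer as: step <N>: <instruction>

Step 1 ('push 11'): stack = [11], depth = 1
Step 2 ('push 15'): stack = [11, 15], depth = 2
Step 3 ('neg'): stack = [11, -15], depth = 2
Step 4 ('sub'): stack = [26], depth = 1
Step 5 ('neg'): stack = [-26], depth = 1
Step 6 ('push 4'): stack = [-26, 4], depth = 2
Step 7 ('rot'): needs 3 value(s) but depth is 2 — STACK UNDERFLOW

Answer: step 7: rot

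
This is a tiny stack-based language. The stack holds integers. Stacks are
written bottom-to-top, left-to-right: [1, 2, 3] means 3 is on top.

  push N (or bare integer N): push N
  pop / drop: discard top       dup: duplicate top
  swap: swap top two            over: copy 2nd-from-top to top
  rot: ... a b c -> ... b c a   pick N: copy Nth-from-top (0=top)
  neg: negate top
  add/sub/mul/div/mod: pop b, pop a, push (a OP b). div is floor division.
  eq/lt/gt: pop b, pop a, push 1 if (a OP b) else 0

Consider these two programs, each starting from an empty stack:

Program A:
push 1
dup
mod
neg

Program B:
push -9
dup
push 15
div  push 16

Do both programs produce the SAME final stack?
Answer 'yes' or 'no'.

Answer: no

Derivation:
Program A trace:
  After 'push 1': [1]
  After 'dup': [1, 1]
  After 'mod': [0]
  After 'neg': [0]
Program A final stack: [0]

Program B trace:
  After 'push -9': [-9]
  After 'dup': [-9, -9]
  After 'push 15': [-9, -9, 15]
  After 'div': [-9, -1]
  After 'push 16': [-9, -1, 16]
Program B final stack: [-9, -1, 16]
Same: no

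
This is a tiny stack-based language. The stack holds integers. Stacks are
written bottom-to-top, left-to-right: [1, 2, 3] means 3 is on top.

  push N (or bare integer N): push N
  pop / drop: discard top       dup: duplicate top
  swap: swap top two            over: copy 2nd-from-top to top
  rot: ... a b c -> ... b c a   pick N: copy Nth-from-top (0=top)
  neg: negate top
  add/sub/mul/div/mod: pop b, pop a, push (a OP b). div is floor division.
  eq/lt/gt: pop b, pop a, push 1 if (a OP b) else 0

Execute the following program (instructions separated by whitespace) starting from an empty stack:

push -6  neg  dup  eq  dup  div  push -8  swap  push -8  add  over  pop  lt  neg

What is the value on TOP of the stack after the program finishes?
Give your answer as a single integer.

Answer: -1

Derivation:
After 'push -6': [-6]
After 'neg': [6]
After 'dup': [6, 6]
After 'eq': [1]
After 'dup': [1, 1]
After 'div': [1]
After 'push -8': [1, -8]
After 'swap': [-8, 1]
After 'push -8': [-8, 1, -8]
After 'add': [-8, -7]
After 'over': [-8, -7, -8]
After 'pop': [-8, -7]
After 'lt': [1]
After 'neg': [-1]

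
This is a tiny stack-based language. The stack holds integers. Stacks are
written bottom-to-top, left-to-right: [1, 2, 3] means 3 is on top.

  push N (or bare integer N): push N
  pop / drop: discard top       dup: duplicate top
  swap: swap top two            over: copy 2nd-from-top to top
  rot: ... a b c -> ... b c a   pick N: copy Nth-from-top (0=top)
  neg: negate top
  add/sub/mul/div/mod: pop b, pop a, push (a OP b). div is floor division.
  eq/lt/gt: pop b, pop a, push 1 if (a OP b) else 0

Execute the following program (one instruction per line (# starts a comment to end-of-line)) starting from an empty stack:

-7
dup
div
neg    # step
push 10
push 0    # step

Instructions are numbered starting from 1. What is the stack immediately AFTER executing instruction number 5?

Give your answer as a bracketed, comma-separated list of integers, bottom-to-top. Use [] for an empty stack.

Answer: [-1, 10]

Derivation:
Step 1 ('-7'): [-7]
Step 2 ('dup'): [-7, -7]
Step 3 ('div'): [1]
Step 4 ('neg'): [-1]
Step 5 ('push 10'): [-1, 10]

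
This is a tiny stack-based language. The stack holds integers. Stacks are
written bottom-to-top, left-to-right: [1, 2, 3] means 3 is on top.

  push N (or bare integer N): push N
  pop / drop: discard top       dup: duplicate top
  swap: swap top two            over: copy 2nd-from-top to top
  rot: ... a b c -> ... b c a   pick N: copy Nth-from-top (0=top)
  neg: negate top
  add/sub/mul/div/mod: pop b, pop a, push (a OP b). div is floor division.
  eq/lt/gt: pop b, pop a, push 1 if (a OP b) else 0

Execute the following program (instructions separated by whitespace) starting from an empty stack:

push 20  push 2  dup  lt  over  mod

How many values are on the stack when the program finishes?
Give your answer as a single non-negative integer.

After 'push 20': stack = [20] (depth 1)
After 'push 2': stack = [20, 2] (depth 2)
After 'dup': stack = [20, 2, 2] (depth 3)
After 'lt': stack = [20, 0] (depth 2)
After 'over': stack = [20, 0, 20] (depth 3)
After 'mod': stack = [20, 0] (depth 2)

Answer: 2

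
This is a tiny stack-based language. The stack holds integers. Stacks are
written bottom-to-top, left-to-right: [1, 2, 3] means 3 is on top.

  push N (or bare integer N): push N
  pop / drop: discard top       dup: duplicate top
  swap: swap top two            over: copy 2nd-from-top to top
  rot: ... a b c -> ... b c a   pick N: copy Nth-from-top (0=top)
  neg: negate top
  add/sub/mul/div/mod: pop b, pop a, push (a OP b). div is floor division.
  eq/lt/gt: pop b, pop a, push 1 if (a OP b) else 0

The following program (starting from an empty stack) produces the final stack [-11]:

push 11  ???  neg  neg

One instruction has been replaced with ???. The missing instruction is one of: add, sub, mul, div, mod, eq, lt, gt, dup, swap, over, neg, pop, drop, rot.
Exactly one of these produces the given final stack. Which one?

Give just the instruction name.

Stack before ???: [11]
Stack after ???:  [-11]
The instruction that transforms [11] -> [-11] is: neg

Answer: neg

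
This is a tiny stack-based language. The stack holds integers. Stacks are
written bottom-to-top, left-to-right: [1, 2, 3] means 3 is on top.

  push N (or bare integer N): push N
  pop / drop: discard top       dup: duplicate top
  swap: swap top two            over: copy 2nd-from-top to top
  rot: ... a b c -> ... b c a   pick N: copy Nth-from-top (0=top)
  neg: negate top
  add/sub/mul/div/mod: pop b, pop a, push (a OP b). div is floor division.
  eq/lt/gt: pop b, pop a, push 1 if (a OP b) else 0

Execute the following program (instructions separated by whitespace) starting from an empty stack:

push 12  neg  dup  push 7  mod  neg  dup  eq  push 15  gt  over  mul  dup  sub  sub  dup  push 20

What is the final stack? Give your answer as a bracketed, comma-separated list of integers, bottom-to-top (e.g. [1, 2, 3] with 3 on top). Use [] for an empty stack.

Answer: [-12, -12, 20]

Derivation:
After 'push 12': [12]
After 'neg': [-12]
After 'dup': [-12, -12]
After 'push 7': [-12, -12, 7]
After 'mod': [-12, 2]
After 'neg': [-12, -2]
After 'dup': [-12, -2, -2]
After 'eq': [-12, 1]
After 'push 15': [-12, 1, 15]
After 'gt': [-12, 0]
After 'over': [-12, 0, -12]
After 'mul': [-12, 0]
After 'dup': [-12, 0, 0]
After 'sub': [-12, 0]
After 'sub': [-12]
After 'dup': [-12, -12]
After 'push 20': [-12, -12, 20]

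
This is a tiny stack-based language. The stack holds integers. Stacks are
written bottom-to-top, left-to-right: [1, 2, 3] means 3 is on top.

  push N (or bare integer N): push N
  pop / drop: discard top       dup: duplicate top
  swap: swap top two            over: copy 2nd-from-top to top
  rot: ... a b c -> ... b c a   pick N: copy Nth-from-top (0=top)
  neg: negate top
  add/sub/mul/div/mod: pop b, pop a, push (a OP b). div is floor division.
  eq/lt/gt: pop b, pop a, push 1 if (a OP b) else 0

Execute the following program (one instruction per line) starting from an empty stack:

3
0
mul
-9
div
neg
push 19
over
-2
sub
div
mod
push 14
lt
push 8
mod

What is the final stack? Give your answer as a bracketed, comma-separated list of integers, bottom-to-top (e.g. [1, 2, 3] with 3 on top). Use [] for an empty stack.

After 'push 3': [3]
After 'push 0': [3, 0]
After 'mul': [0]
After 'push -9': [0, -9]
After 'div': [0]
After 'neg': [0]
After 'push 19': [0, 19]
After 'over': [0, 19, 0]
After 'push -2': [0, 19, 0, -2]
After 'sub': [0, 19, 2]
After 'div': [0, 9]
After 'mod': [0]
After 'push 14': [0, 14]
After 'lt': [1]
After 'push 8': [1, 8]
After 'mod': [1]

Answer: [1]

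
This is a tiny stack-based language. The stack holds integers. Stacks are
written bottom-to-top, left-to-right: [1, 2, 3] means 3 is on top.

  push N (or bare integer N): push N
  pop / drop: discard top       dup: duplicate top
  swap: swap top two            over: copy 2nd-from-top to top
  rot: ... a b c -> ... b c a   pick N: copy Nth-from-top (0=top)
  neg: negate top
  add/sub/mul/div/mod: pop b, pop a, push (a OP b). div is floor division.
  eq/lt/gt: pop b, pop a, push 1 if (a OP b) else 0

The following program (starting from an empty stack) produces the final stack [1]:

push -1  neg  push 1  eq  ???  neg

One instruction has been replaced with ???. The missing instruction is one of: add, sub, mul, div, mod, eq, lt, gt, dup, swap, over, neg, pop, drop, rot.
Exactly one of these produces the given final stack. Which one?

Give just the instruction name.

Stack before ???: [1]
Stack after ???:  [-1]
The instruction that transforms [1] -> [-1] is: neg

Answer: neg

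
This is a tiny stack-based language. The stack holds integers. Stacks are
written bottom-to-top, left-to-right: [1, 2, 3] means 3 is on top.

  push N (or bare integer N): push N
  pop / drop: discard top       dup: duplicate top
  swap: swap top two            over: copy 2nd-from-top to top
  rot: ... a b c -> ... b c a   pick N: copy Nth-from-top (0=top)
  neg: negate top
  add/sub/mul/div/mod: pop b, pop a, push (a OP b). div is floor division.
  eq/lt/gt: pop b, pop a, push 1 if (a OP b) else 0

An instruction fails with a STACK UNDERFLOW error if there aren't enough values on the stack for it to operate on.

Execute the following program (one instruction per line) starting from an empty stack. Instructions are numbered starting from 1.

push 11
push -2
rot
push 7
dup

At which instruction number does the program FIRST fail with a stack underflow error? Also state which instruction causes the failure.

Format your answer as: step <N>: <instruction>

Answer: step 3: rot

Derivation:
Step 1 ('push 11'): stack = [11], depth = 1
Step 2 ('push -2'): stack = [11, -2], depth = 2
Step 3 ('rot'): needs 3 value(s) but depth is 2 — STACK UNDERFLOW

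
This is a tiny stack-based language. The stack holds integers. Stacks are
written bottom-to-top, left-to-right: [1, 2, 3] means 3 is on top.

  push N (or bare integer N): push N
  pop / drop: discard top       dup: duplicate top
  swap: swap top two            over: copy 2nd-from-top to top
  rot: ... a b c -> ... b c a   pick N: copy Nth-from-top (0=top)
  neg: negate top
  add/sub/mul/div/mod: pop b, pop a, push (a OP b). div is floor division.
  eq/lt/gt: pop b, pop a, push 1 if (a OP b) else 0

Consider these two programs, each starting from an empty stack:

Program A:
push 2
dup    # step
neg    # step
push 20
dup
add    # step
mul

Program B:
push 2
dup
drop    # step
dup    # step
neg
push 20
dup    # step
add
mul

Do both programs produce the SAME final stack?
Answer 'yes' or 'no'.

Program A trace:
  After 'push 2': [2]
  After 'dup': [2, 2]
  After 'neg': [2, -2]
  After 'push 20': [2, -2, 20]
  After 'dup': [2, -2, 20, 20]
  After 'add': [2, -2, 40]
  After 'mul': [2, -80]
Program A final stack: [2, -80]

Program B trace:
  After 'push 2': [2]
  After 'dup': [2, 2]
  After 'drop': [2]
  After 'dup': [2, 2]
  After 'neg': [2, -2]
  After 'push 20': [2, -2, 20]
  After 'dup': [2, -2, 20, 20]
  After 'add': [2, -2, 40]
  After 'mul': [2, -80]
Program B final stack: [2, -80]
Same: yes

Answer: yes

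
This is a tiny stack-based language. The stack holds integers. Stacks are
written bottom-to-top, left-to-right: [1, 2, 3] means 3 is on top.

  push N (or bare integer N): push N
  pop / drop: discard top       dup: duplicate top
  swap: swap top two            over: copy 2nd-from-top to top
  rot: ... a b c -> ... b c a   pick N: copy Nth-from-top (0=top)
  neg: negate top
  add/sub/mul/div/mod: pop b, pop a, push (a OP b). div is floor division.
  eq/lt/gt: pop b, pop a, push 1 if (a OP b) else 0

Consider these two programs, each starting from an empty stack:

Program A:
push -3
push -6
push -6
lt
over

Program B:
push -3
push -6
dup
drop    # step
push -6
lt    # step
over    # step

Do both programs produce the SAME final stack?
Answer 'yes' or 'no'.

Answer: yes

Derivation:
Program A trace:
  After 'push -3': [-3]
  After 'push -6': [-3, -6]
  After 'push -6': [-3, -6, -6]
  After 'lt': [-3, 0]
  After 'over': [-3, 0, -3]
Program A final stack: [-3, 0, -3]

Program B trace:
  After 'push -3': [-3]
  After 'push -6': [-3, -6]
  After 'dup': [-3, -6, -6]
  After 'drop': [-3, -6]
  After 'push -6': [-3, -6, -6]
  After 'lt': [-3, 0]
  After 'over': [-3, 0, -3]
Program B final stack: [-3, 0, -3]
Same: yes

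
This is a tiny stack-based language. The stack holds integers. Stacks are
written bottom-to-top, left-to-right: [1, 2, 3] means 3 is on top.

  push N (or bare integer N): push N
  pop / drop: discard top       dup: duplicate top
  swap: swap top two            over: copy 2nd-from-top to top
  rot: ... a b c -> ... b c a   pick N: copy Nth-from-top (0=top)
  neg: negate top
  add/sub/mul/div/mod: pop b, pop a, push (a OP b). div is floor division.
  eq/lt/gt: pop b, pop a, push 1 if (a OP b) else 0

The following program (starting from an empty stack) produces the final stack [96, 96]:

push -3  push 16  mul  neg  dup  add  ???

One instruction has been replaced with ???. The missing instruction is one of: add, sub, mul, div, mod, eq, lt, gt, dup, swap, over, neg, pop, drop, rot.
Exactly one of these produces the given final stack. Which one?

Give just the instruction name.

Stack before ???: [96]
Stack after ???:  [96, 96]
The instruction that transforms [96] -> [96, 96] is: dup

Answer: dup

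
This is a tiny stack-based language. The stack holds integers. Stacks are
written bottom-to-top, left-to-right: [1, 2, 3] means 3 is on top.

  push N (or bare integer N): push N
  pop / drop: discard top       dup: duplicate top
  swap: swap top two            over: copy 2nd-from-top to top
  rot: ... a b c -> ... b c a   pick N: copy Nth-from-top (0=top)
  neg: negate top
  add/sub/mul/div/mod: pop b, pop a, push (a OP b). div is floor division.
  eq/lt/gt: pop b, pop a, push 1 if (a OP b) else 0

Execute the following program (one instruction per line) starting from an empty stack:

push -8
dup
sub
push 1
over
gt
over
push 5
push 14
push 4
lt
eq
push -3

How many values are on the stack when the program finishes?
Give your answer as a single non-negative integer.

After 'push -8': stack = [-8] (depth 1)
After 'dup': stack = [-8, -8] (depth 2)
After 'sub': stack = [0] (depth 1)
After 'push 1': stack = [0, 1] (depth 2)
After 'over': stack = [0, 1, 0] (depth 3)
After 'gt': stack = [0, 1] (depth 2)
After 'over': stack = [0, 1, 0] (depth 3)
After 'push 5': stack = [0, 1, 0, 5] (depth 4)
After 'push 14': stack = [0, 1, 0, 5, 14] (depth 5)
After 'push 4': stack = [0, 1, 0, 5, 14, 4] (depth 6)
After 'lt': stack = [0, 1, 0, 5, 0] (depth 5)
After 'eq': stack = [0, 1, 0, 0] (depth 4)
After 'push -3': stack = [0, 1, 0, 0, -3] (depth 5)

Answer: 5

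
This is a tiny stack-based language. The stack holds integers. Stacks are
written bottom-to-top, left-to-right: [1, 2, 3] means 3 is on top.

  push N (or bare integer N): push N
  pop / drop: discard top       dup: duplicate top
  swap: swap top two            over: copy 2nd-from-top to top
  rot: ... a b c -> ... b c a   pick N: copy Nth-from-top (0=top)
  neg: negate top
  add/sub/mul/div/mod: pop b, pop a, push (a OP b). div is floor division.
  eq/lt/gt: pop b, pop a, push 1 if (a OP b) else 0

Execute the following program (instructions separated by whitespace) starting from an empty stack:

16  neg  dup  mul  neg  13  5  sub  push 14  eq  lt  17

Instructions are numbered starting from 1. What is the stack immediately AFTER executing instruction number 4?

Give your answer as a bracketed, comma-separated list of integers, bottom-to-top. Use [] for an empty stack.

Step 1 ('16'): [16]
Step 2 ('neg'): [-16]
Step 3 ('dup'): [-16, -16]
Step 4 ('mul'): [256]

Answer: [256]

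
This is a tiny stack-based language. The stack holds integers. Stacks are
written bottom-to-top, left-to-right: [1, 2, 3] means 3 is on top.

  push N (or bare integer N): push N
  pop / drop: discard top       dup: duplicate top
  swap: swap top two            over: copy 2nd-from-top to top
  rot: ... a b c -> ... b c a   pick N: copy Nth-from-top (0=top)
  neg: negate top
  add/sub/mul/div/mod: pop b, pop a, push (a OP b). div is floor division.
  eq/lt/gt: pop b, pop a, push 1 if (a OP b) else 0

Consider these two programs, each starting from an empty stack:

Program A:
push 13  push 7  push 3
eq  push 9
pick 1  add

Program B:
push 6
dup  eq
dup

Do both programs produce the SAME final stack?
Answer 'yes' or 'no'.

Program A trace:
  After 'push 13': [13]
  After 'push 7': [13, 7]
  After 'push 3': [13, 7, 3]
  After 'eq': [13, 0]
  After 'push 9': [13, 0, 9]
  After 'pick 1': [13, 0, 9, 0]
  After 'add': [13, 0, 9]
Program A final stack: [13, 0, 9]

Program B trace:
  After 'push 6': [6]
  After 'dup': [6, 6]
  After 'eq': [1]
  After 'dup': [1, 1]
Program B final stack: [1, 1]
Same: no

Answer: no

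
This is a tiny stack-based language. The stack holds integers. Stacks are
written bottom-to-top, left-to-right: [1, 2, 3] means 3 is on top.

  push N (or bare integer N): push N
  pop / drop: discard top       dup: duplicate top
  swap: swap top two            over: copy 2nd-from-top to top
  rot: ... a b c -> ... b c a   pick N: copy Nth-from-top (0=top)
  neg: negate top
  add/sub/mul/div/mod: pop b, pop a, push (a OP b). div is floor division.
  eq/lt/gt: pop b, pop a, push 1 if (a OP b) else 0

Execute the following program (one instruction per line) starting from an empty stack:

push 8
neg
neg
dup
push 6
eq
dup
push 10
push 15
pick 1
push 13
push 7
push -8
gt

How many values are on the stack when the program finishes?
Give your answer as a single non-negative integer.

Answer: 8

Derivation:
After 'push 8': stack = [8] (depth 1)
After 'neg': stack = [-8] (depth 1)
After 'neg': stack = [8] (depth 1)
After 'dup': stack = [8, 8] (depth 2)
After 'push 6': stack = [8, 8, 6] (depth 3)
After 'eq': stack = [8, 0] (depth 2)
After 'dup': stack = [8, 0, 0] (depth 3)
After 'push 10': stack = [8, 0, 0, 10] (depth 4)
After 'push 15': stack = [8, 0, 0, 10, 15] (depth 5)
After 'pick 1': stack = [8, 0, 0, 10, 15, 10] (depth 6)
After 'push 13': stack = [8, 0, 0, 10, 15, 10, 13] (depth 7)
After 'push 7': stack = [8, 0, 0, 10, 15, 10, 13, 7] (depth 8)
After 'push -8': stack = [8, 0, 0, 10, 15, 10, 13, 7, -8] (depth 9)
After 'gt': stack = [8, 0, 0, 10, 15, 10, 13, 1] (depth 8)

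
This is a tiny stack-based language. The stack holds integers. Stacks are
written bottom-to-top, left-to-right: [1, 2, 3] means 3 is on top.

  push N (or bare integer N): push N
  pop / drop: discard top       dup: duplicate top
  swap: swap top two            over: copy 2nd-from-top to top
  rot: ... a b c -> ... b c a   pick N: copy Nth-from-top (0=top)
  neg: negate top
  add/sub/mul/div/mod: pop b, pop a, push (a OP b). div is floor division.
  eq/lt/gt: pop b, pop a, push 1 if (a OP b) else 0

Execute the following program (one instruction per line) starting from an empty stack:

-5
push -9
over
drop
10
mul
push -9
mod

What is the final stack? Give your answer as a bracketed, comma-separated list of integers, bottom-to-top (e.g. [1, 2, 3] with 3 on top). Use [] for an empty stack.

After 'push -5': [-5]
After 'push -9': [-5, -9]
After 'over': [-5, -9, -5]
After 'drop': [-5, -9]
After 'push 10': [-5, -9, 10]
After 'mul': [-5, -90]
After 'push -9': [-5, -90, -9]
After 'mod': [-5, 0]

Answer: [-5, 0]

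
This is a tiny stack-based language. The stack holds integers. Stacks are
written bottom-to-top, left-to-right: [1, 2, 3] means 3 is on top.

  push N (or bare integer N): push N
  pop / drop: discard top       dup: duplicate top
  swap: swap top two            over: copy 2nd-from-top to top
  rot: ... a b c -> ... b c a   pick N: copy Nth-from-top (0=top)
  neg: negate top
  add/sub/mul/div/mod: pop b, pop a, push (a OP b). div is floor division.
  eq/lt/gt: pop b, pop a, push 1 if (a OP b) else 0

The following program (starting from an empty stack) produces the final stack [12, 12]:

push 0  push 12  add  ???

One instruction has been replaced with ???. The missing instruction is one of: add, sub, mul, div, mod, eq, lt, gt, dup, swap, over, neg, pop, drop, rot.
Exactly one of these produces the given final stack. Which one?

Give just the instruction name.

Answer: dup

Derivation:
Stack before ???: [12]
Stack after ???:  [12, 12]
The instruction that transforms [12] -> [12, 12] is: dup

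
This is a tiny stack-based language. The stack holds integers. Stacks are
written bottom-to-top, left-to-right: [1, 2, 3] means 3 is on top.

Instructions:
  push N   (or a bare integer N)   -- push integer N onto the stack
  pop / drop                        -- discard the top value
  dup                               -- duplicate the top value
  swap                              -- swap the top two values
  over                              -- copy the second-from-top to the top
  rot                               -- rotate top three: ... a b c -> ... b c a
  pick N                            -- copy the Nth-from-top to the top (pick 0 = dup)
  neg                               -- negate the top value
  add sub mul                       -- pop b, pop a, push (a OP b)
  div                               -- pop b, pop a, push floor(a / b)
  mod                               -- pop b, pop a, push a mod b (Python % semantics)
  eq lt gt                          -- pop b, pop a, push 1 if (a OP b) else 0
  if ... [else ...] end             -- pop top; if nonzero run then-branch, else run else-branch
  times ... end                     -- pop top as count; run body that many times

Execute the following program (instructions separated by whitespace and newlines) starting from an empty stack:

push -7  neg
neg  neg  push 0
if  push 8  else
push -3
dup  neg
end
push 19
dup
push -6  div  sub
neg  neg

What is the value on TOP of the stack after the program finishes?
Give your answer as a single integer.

After 'push -7': [-7]
After 'neg': [7]
After 'neg': [-7]
After 'neg': [7]
After 'push 0': [7, 0]
After 'if': [7]
After 'push -3': [7, -3]
After 'dup': [7, -3, -3]
After 'neg': [7, -3, 3]
After 'push 19': [7, -3, 3, 19]
After 'dup': [7, -3, 3, 19, 19]
After 'push -6': [7, -3, 3, 19, 19, -6]
After 'div': [7, -3, 3, 19, -4]
After 'sub': [7, -3, 3, 23]
After 'neg': [7, -3, 3, -23]
After 'neg': [7, -3, 3, 23]

Answer: 23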